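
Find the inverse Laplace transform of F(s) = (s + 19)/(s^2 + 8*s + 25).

Complete the square in the denominator: s^2 + 8*s + 25 = (s + 4)^2 + 3^2.
Split the numerator to match: s + 19 = 1·(s + 4) + 5·3.
Invert each term: 1·(s + 4)/((s + 4)^2 + 9) ↔ e^(-4t)cos(3t); 5·3/((s + 4)^2 + 9) ↔ 5e^(-4t)sin(3t).

5*exp(-4*t)*sin(3*t) + exp(-4*t)*cos(3*t)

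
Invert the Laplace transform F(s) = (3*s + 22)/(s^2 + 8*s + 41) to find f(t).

Complete the square in the denominator: s^2 + 8*s + 41 = (s + 4)^2 + 5^2.
Split the numerator to match: 3*s + 22 = 3·(s + 4) + 2·5.
Invert each term: 3·(s + 4)/((s + 4)^2 + 25) ↔ 3e^(-4t)cos(5t); 2·5/((s + 4)^2 + 25) ↔ 2e^(-4t)sin(5t).

f(t) = 2*exp(-4*t)*sin(5*t) + 3*exp(-4*t)*cos(5*t)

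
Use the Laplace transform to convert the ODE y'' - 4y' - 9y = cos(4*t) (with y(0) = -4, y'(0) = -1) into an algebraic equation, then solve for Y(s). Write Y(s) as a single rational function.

Y(s) = (-4*s^3 + 15*s^2 - 63*s + 240)/(s^4 - 4*s^3 + 7*s^2 - 64*s - 144)

Transform both sides with L{·}.
With L{y''} = s^2 Y - s·y(0) - y'(0) and L{y'} = sY - y(0), with y(0) = -4, y'(0) = -1: the LHS transforms to (s^2 - 4*s - 9)Y - (-4*s + 15).
The right side is L{cos(4*t)} = s/(s^2 + 16).
So (s^2 - 4*s - 9)Y = s/(s^2 + 16) + (-4*s + 15).
Solve for Y(s) and write it as one ratio of polynomials.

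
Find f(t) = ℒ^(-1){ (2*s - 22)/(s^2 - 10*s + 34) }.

Complete the square in the denominator: s^2 - 10*s + 34 = (s - 5)^2 + 3^2.
Split the numerator to match: 2*s - 22 = 2·(s - 5) - 4·3.
Invert each term: 2·(s - 5)/((s - 5)^2 + 9) ↔ 2e^(5t)cos(3t); -4·3/((s - 5)^2 + 9) ↔ -4e^(5t)sin(3t).

f(t) = -4*exp(5*t)*sin(3*t) + 2*exp(5*t)*cos(3*t)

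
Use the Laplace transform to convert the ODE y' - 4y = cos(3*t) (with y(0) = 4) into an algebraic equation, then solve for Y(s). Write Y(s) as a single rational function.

Y(s) = (4*s^2 + s + 36)/(s^3 - 4*s^2 + 9*s - 36)

Laplace-transform each side.
With L{y'} = sY - y(0) = sY - 4: the LHS transforms to (s - 4)Y - (4).
The right side is L{cos(3*t)} = s/(s^2 + 9).
So (s - 4)Y = s/(s^2 + 9) + (4).
Isolate Y and clear denominators.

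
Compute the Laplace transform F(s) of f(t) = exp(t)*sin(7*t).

L{sin(7t)} = 7/(s^2 + 49).
By the first shifting theorem, multiplying by e^(t) replaces s with s - 1.

F(s) = 7/((s - 1)^2 + 49)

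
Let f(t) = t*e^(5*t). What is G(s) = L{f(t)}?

G(s) = (s - 5)^(-2)

L{e^(5t)} = 1/(s - 5).
Then apply L{t·g(t)} = -d/ds[H(s)] with H(s) = 1/(s - 5):
differentiating 1 time and applying the sign gives (s - 5)^(-2).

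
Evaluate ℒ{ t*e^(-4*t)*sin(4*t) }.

L{sin(4t)} = 4/(s^2 + 16).
Multiplying by e^(-4t) shifts s → s + 4, so L{e^(-4*t)*sin(4*t)} = 4/((s + 4)^2 + 16).
Then apply L{t·g(t)} = -d/ds[G(s)] with G(s) = 4/((s + 4)^2 + 16):
differentiating 1 time and applying the sign gives 8*(s + 4)/(s^2 + 8*s + 32)^2.

8*(s + 4)/(s^2 + 8*s + 32)^2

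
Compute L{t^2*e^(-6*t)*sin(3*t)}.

L{sin(3t)} = 3/(s^2 + 9).
Multiplying by e^(-6t) shifts s → s + 6, so L{e^(-6*t)*sin(3*t)} = 3/((s + 6)^2 + 9).
Then apply L{t^2·g(t)} = (-1)^2 d^2/ds^2[H(s)] with H(s) = 3/((s + 6)^2 + 9):
differentiating 2 times and applying the sign gives 18*(s^2 + 12*s + 33)/(s^2 + 12*s + 45)^3.

18*(s^2 + 12*s + 33)/(s^2 + 12*s + 45)^3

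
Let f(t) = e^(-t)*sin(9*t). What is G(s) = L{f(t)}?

L{sin(9t)} = 9/(s^2 + 81).
By the first shifting theorem, multiplying by e^(-t) replaces s with s + 1.

G(s) = 9/((s + 1)^2 + 81)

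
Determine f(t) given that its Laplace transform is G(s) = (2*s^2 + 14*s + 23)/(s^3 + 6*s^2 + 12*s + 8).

Factor the denominator: s^3 + 6*s^2 + 12*s + 8 = (s + 2)^3.
Partial fraction decomposition gives [2/(s + 2)] + [6/(s + 2)^2] + [3/(s + 2)^3].
Invert each term: 2/(s + 2) ↔ 2e^(-2t); 6/(s + 2)^2 ↔ 6t·e^(-2t); 3/(s + 2)^3 ↔ (3/2)t^2·e^(-2t).

f(t) = 3*t^2*exp(-2*t)/2 + 6*t*exp(-2*t) + 2*exp(-2*t)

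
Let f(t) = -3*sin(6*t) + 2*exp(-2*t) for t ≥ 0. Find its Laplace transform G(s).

Apply the Laplace transform termwise.
(2)·[L{e^(-2t)} = 1/(s + 2)]; (-3)·[L{sin(6t)} = 6/(s^2 + 36)].

G(s) = -18/(s^2 + 36) + 2/(s + 2)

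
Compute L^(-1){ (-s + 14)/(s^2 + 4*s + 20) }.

Complete the square in the denominator: s^2 + 4*s + 20 = (s + 2)^2 + 4^2.
Split the numerator to match: -s + 14 = -1·(s + 2) + 4·4.
Invert each term: -1·(s + 2)/((s + 2)^2 + 16) ↔ -e^(-2t)cos(4t); 4·4/((s + 2)^2 + 16) ↔ 4e^(-2t)sin(4t).

4*exp(-2*t)*sin(4*t) - exp(-2*t)*cos(4*t)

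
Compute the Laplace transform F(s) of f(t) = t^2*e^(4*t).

F(s) = 2/(s - 4)^3

L{t^2} = 2!/s^3 = 2/s^3.
By the first shifting theorem, multiplying by e^(4t) replaces s with s - 4.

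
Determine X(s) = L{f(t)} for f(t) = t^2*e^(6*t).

X(s) = 2/(s - 6)^3

L{e^(6t)} = 1/(s - 6).
Then apply L{t^2·g(t)} = (-1)^2 d^2/ds^2[G(s)] with G(s) = 1/(s - 6):
differentiating 2 times and applying the sign gives 2/(s - 6)^3.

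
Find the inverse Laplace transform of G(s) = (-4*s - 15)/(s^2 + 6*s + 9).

Factor the denominator: s^2 + 6*s + 9 = (s + 3)^2.
Partial fraction decomposition gives [-4/(s + 3)] + [-3/(s + 3)^2].
Invert each term: -4/(s + 3) ↔ -4e^(-3t); -3/(s + 3)^2 ↔ -3t·e^(-3t).

-3*t*exp(-3*t) - 4*exp(-3*t)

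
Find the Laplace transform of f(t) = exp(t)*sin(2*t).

L{sin(2t)} = 2/(s^2 + 4).
By the first shifting theorem, multiplying by e^(t) replaces s with s - 1.

2/((s - 1)^2 + 4)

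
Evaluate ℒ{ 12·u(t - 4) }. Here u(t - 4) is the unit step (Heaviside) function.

12*exp(-4*s)/s

By the second shifting theorem, L{u(t - c)·g(t - c)} = e^(-cs)·G(s) with c = 4 and G(s) = L{g(t)}.
L{12} = 12/s.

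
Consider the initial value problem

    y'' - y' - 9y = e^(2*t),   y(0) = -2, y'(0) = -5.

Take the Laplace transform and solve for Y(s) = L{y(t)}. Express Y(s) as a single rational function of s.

Y(s) = (-2*s^2 + s + 7)/(s^3 - 3*s^2 - 7*s + 18)

Take the Laplace transform of both sides.
The derivative rules (L{y''} = s^2 Y - s·y(0) - y'(0) and L{y'} = sY - y(0), with y(0) = -2, y'(0) = -5) turn the left side into (s^2 - s - 9)Y - (-2*s - 3).
The right side is L{e^(2*t)} = 1/(s - 2).
So (s^2 - s - 9)Y = 1/(s - 2) + (-2*s - 3).
Divide through and combine into a single rational function.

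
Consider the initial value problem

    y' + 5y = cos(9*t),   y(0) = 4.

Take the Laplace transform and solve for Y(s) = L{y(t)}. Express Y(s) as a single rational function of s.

Take the Laplace transform of both sides.
The derivative rules (L{y'} = sY - y(0) = sY - 4) turn the left side into (s + 5)Y - (4).
The right side is L{cos(9*t)} = s/(s^2 + 81).
So (s + 5)Y = s/(s^2 + 81) + (4).
Isolate Y and clear denominators.

Y(s) = (4*s^2 + s + 324)/(s^3 + 5*s^2 + 81*s + 405)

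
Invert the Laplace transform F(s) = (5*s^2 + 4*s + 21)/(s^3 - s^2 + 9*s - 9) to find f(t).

Factor the denominator: s^3 - s^2 + 9*s - 9 = (s - 1)*(s^2 + 9).
Partial fraction decomposition gives [3/(s - 1)] + [2*s/(s^2 + 9)] + [6/(s^2 + 9)].
Invert each term: 3/(s - 1) ↔ 3e^(t); 2·s/(s^2 + 9) ↔ 2cos(3t); 2·3/(s^2 + 9) ↔ 2sin(3t).

f(t) = 3*exp(t) + 2*sin(3*t) + 2*cos(3*t)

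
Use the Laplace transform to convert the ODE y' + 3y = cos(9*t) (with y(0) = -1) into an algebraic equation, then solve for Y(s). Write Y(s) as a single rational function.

Y(s) = (-s^2 + s - 81)/(s^3 + 3*s^2 + 81*s + 243)

Transform both sides with L{·}.
With L{y'} = sY - y(0) = sY - (-1): the LHS transforms to (s + 3)Y - (-1).
The right side is L{cos(9*t)} = s/(s^2 + 81).
So (s + 3)Y = s/(s^2 + 81) + (-1).
Solve for Y(s) and write it as one ratio of polynomials.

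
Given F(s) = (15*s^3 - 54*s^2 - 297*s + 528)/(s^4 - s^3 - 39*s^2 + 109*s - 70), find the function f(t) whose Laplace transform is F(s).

f(t) = -3*exp(5*t) + 6*exp(2*t) + 6*exp(t) + 6*exp(-7*t)

Factor the denominator: s^4 - s^3 - 39*s^2 + 109*s - 70 = (s - 5)*(s - 2)*(s - 1)*(s + 7).
Partial fraction decomposition gives [6/(s - 2)] + [6/(s + 7)] + [6/(s - 1)] + [-3/(s - 5)].
Invert each term: 6/(s - 2) ↔ 6e^(2t); 6/(s + 7) ↔ 6e^(-7t); 6/(s - 1) ↔ 6e^(t); -3/(s - 5) ↔ -3e^(5t).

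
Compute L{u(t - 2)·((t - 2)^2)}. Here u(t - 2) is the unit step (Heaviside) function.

By the second shifting theorem, L{u(t - c)·g(t - c)} = e^(-cs)·G(s) with c = 2 and G(s) = L{g(t)}.
L{t^2} = 2!/s^3 = 2/s^3.

2*exp(-2*s)/s^3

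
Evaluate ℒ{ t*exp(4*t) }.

(s - 4)^(-2)

L{e^(4t)} = 1/(s - 4).
Then apply L{t·g(t)} = -d/ds[G(s)] with G(s) = 1/(s - 4):
differentiating 1 time and applying the sign gives (s - 4)^(-2).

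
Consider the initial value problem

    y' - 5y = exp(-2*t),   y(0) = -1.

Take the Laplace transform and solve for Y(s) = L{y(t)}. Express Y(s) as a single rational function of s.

Take the Laplace transform of both sides.
Using L{y'} = sY - y(0) = sY - (-1), the left side becomes (s - 5)Y - (-1).
The right side is L{exp(-2*t)} = 1/(s + 2).
So (s - 5)Y = 1/(s + 2) + (-1).
Divide through and combine into a single rational function.

Y(s) = (-s - 1)/(s^2 - 3*s - 10)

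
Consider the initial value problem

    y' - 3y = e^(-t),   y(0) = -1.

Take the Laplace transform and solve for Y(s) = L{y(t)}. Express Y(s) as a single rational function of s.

Y(s) = -s/(s^2 - 2*s - 3)

Apply the Laplace transform to the equation.
With L{y'} = sY - y(0) = sY - (-1): the LHS transforms to (s - 3)Y - (-1).
The right side is L{e^(-t)} = 1/(s + 1).
So (s - 3)Y = 1/(s + 1) + (-1).
Solve for Y(s) and write it as one ratio of polynomials.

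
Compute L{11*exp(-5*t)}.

L{11} = 11/s.
By the first shifting theorem, multiplying by e^(-5t) replaces s with s + 5.

11/(s + 5)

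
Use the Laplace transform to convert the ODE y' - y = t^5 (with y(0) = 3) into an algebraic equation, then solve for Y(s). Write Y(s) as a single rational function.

Y(s) = (3*s^6 + 120)/(s^7 - s^6)

Apply the Laplace transform to the equation.
The derivative rules (L{y'} = sY - y(0) = sY - 3) turn the left side into (s - 1)Y - (3).
The right side is L{t^5} = 120/s^6.
So (s - 1)Y = 120/s^6 + (3).
Isolate Y and clear denominators.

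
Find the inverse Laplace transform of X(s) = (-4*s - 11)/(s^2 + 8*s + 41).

exp(-4*t)*sin(5*t) - 4*exp(-4*t)*cos(5*t)

Complete the square in the denominator: s^2 + 8*s + 41 = (s + 4)^2 + 5^2.
Split the numerator to match: -4*s - 11 = -4·(s + 4) + 1·5.
Invert each term: -4·(s + 4)/((s + 4)^2 + 25) ↔ -4e^(-4t)cos(5t); 1·5/((s + 4)^2 + 25) ↔ e^(-4t)sin(5t).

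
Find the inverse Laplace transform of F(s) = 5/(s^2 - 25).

sinh(5*t)

Since L{sinh(5t)} = 5/(s^2 - 25), the inverse is sinh(5*t).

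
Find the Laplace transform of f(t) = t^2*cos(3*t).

2*s*(s^2 - 27)/(s^2 + 9)^3

L{cos(3t)} = s/(s^2 + 9).
Then apply L{t^2·g(t)} = (-1)^2 d^2/ds^2[G(s)] with G(s) = s/(s^2 + 9):
differentiating 2 times and applying the sign gives 2*s*(s^2 - 27)/(s^2 + 9)^3.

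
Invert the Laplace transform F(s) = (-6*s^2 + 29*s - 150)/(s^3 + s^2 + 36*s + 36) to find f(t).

f(t) = 5*sin(6*t) - cos(6*t) - 5*exp(-t)

Factor the denominator: s^3 + s^2 + 36*s + 36 = (s + 1)*(s^2 + 36).
Partial fraction decomposition gives [-5/(s + 1)] + [-s/(s^2 + 36)] + [30/(s^2 + 36)].
Invert each term: -5/(s + 1) ↔ -5e^(-t); -1·s/(s^2 + 36) ↔ -cos(6t); 5·6/(s^2 + 36) ↔ 5sin(6t).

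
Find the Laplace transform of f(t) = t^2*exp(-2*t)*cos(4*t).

2*(s + 2)*(s^2 + 4*s - 44)/(s^2 + 4*s + 20)^3

L{cos(4t)} = s/(s^2 + 16).
Multiplying by e^(-2t) shifts s → s + 2, so L{exp(-2*t)*cos(4*t)} = (s + 2)/((s + 2)^2 + 16).
Then apply L{t^2·g(t)} = (-1)^2 d^2/ds^2[H(s)] with H(s) = (s + 2)/((s + 2)^2 + 16):
differentiating 2 times and applying the sign gives 2*(s + 2)*(s^2 + 4*s - 44)/(s^2 + 4*s + 20)^3.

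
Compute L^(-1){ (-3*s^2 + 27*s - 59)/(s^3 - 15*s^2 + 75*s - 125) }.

Factor the denominator: s^3 - 15*s^2 + 75*s - 125 = (s - 5)^3.
Partial fraction decomposition gives [-3/(s - 5)] + [-3/(s - 5)^2] + [(s - 5)^(-3)].
Invert each term: -3/(s - 5) ↔ -3e^(5t); -3/(s - 5)^2 ↔ -3t·e^(5t); 1/(s - 5)^3 ↔ (1/2)t^2·e^(5t).

t^2*exp(5*t)/2 - 3*t*exp(5*t) - 3*exp(5*t)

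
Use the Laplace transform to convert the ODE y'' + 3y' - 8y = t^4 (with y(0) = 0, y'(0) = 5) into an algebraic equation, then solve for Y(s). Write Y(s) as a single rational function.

Y(s) = (5*s^5 + 24)/(s^7 + 3*s^6 - 8*s^5)

Laplace-transform each side.
With L{y''} = s^2 Y - s·y(0) - y'(0) and L{y'} = sY - y(0), with y(0) = 0, y'(0) = 5: the LHS transforms to (s^2 + 3*s - 8)Y - (5).
The right side is L{t^4} = 24/s^5.
So (s^2 + 3*s - 8)Y = 24/s^5 + (5).
Solve for Y(s) and write it as one ratio of polynomials.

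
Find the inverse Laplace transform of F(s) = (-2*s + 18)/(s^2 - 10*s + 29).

4*exp(5*t)*sin(2*t) - 2*exp(5*t)*cos(2*t)

Complete the square in the denominator: s^2 - 10*s + 29 = (s - 5)^2 + 2^2.
Split the numerator to match: -2*s + 18 = -2·(s - 5) + 4·2.
Invert each term: -2·(s - 5)/((s - 5)^2 + 4) ↔ -2e^(5t)cos(2t); 4·2/((s - 5)^2 + 4) ↔ 4e^(5t)sin(2t).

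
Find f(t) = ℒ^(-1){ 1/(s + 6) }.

f(t) = exp(-6*t)

Since L{e^(-6t)} = 1/(s + 6), the inverse is e^(-6*t).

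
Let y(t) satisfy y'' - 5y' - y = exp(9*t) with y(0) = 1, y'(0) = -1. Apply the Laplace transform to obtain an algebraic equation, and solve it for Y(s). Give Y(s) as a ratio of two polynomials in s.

Y(s) = (s^2 - 15*s + 55)/(s^3 - 14*s^2 + 44*s + 9)

Transform both sides with L{·}.
Using L{y''} = s^2 Y - s·y(0) - y'(0) and L{y'} = sY - y(0), with y(0) = 1, y'(0) = -1, the left side becomes (s^2 - 5*s - 1)Y - (s - 6).
The right side is L{exp(9*t)} = 1/(s - 9).
So (s^2 - 5*s - 1)Y = 1/(s - 9) + (s - 6).
Divide through and combine into a single rational function.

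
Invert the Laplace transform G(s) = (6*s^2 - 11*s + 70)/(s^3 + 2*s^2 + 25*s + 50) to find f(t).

Factor the denominator: s^3 + 2*s^2 + 25*s + 50 = (s + 2)*(s^2 + 25).
Partial fraction decomposition gives [4/(s + 2)] + [2*s/(s^2 + 25)] + [-15/(s^2 + 25)].
Invert each term: 4/(s + 2) ↔ 4e^(-2t); 2·s/(s^2 + 25) ↔ 2cos(5t); -3·5/(s^2 + 25) ↔ -3sin(5t).

f(t) = -3*sin(5*t) + 2*cos(5*t) + 4*exp(-2*t)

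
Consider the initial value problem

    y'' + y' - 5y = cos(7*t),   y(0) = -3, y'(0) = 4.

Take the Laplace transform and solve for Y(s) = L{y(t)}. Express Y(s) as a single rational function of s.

Laplace-transform each side.
With L{y''} = s^2 Y - s·y(0) - y'(0) and L{y'} = sY - y(0), with y(0) = -3, y'(0) = 4: the LHS transforms to (s^2 + s - 5)Y - (-3*s + 1).
The right side is L{cos(7*t)} = s/(s^2 + 49).
So (s^2 + s - 5)Y = s/(s^2 + 49) + (-3*s + 1).
Solve for Y(s) and write it as one ratio of polynomials.

Y(s) = (-3*s^3 + s^2 - 146*s + 49)/(s^4 + s^3 + 44*s^2 + 49*s - 245)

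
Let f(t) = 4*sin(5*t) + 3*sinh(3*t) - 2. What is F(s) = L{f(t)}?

F(s) = 20/(s^2 + 25) + 9/(s^2 - 9) - 2/s

The transform is linear, so treat each term independently.
(3)·[L{sinh(3t)} = 3/(s^2 - 9)]; (4)·[L{sin(5t)} = 5/(s^2 + 25)]; L{-2} = -2/s.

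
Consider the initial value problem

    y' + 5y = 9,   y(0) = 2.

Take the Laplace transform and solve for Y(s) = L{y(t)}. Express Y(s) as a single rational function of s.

Laplace-transform each side.
The derivative rules (L{y'} = sY - y(0) = sY - 2) turn the left side into (s + 5)Y - (2).
The right side is L{9} = 9/s.
So (s + 5)Y = 9/s + (2).
Solve for Y(s) and write it as one ratio of polynomials.

Y(s) = (2*s + 9)/(s^2 + 5*s)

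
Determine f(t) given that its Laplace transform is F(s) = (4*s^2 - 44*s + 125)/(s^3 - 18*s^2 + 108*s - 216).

f(t) = 5*t^2*exp(6*t)/2 + 4*t*exp(6*t) + 4*exp(6*t)

Factor the denominator: s^3 - 18*s^2 + 108*s - 216 = (s - 6)^3.
Partial fraction decomposition gives [4/(s - 6)] + [4/(s - 6)^2] + [5/(s - 6)^3].
Invert each term: 4/(s - 6) ↔ 4e^(6t); 4/(s - 6)^2 ↔ 4t·e^(6t); 5/(s - 6)^3 ↔ (5/2)t^2·e^(6t).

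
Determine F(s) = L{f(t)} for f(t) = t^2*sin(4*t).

L{sin(4t)} = 4/(s^2 + 16).
Then apply L{t^2·g(t)} = (-1)^2 d^2/ds^2[G(s)] with G(s) = 4/(s^2 + 16):
differentiating 2 times and applying the sign gives 8*(3*s^2 - 16)/(s^2 + 16)^3.

F(s) = 8*(3*s^2 - 16)/(s^2 + 16)^3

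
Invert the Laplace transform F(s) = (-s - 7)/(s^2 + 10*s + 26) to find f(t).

Complete the square in the denominator: s^2 + 10*s + 26 = (s + 5)^2 + 1^2.
Split the numerator to match: -s - 7 = -1·(s + 5) - 2·1.
Invert each term: -1·(s + 5)/((s + 5)^2 + 1) ↔ -e^(-5t)cos(t); -2·1/((s + 5)^2 + 1) ↔ -2e^(-5t)sin(t).

f(t) = -2*exp(-5*t)*sin(t) - exp(-5*t)*cos(t)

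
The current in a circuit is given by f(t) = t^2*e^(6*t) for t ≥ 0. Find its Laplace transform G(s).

L{e^(6t)} = 1/(s - 6).
Then apply L{t^2·g(t)} = (-1)^2 d^2/ds^2[H(s)] with H(s) = 1/(s - 6):
differentiating 2 times and applying the sign gives 2/(s - 6)^3.

G(s) = 2/(s - 6)^3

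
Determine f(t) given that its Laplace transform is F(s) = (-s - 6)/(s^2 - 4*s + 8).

Complete the square in the denominator: s^2 - 4*s + 8 = (s - 2)^2 + 2^2.
Split the numerator to match: -s - 6 = -1·(s - 2) - 4·2.
Invert each term: -1·(s - 2)/((s - 2)^2 + 4) ↔ -e^(2t)cos(2t); -4·2/((s - 2)^2 + 4) ↔ -4e^(2t)sin(2t).

f(t) = -4*exp(2*t)*sin(2*t) - exp(2*t)*cos(2*t)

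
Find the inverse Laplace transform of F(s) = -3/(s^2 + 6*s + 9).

-3*t*exp(-3*t)

Rewrite the denominator: s^2 + 6*s + 9 = (s + 3)^2.
The form in (s + 3) signals a first-shifting-theorem factor e^(-3t).
Since L{t} = 1!/s^2 = 1/s^2, the inverse is t*e^(-3*t), scaled by -3.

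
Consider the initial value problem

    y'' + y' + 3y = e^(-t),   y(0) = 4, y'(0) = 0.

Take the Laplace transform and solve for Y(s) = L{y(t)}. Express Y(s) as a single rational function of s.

Laplace-transform each side.
The derivative rules (L{y''} = s^2 Y - s·y(0) - y'(0) and L{y'} = sY - y(0), with y(0) = 4, y'(0) = 0) turn the left side into (s^2 + s + 3)Y - (4*s + 4).
The right side is L{e^(-t)} = 1/(s + 1).
So (s^2 + s + 3)Y = 1/(s + 1) + (4*s + 4).
Isolate Y and clear denominators.

Y(s) = (4*s^2 + 8*s + 5)/(s^3 + 2*s^2 + 4*s + 3)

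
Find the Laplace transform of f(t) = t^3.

L{t^3} = 3!/s^4 = 6/s^4.

6/s^4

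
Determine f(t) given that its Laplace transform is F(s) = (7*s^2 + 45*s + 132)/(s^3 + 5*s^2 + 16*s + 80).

f(t) = 5*sin(4*t) + 5*cos(4*t) + 2*exp(-5*t)

Factor the denominator: s^3 + 5*s^2 + 16*s + 80 = (s + 5)*(s^2 + 16).
Partial fraction decomposition gives [2/(s + 5)] + [5*s/(s^2 + 16)] + [20/(s^2 + 16)].
Invert each term: 2/(s + 5) ↔ 2e^(-5t); 5·s/(s^2 + 16) ↔ 5cos(4t); 5·4/(s^2 + 16) ↔ 5sin(4t).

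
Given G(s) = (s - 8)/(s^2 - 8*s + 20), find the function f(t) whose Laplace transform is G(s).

f(t) = -2*exp(4*t)*sin(2*t) + exp(4*t)*cos(2*t)

Complete the square in the denominator: s^2 - 8*s + 20 = (s - 4)^2 + 2^2.
Split the numerator to match: s - 8 = 1·(s - 4) - 2·2.
Invert each term: 1·(s - 4)/((s - 4)^2 + 4) ↔ e^(4t)cos(2t); -2·2/((s - 4)^2 + 4) ↔ -2e^(4t)sin(2t).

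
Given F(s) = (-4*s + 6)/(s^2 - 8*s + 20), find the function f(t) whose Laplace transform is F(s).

f(t) = -5*exp(4*t)*sin(2*t) - 4*exp(4*t)*cos(2*t)

Complete the square in the denominator: s^2 - 8*s + 20 = (s - 4)^2 + 2^2.
Split the numerator to match: -4*s + 6 = -4·(s - 4) - 5·2.
Invert each term: -4·(s - 4)/((s - 4)^2 + 4) ↔ -4e^(4t)cos(2t); -5·2/((s - 4)^2 + 4) ↔ -5e^(4t)sin(2t).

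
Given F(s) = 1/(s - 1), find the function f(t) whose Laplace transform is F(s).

Since L{e^(t)} = 1/(s - 1), the inverse is e^(t).

f(t) = exp(t)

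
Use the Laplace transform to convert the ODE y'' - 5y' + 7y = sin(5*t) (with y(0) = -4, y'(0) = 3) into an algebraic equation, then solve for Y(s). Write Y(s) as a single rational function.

Y(s) = (-4*s^3 + 23*s^2 - 100*s + 580)/(s^4 - 5*s^3 + 32*s^2 - 125*s + 175)

Transform both sides with L{·}.
With L{y''} = s^2 Y - s·y(0) - y'(0) and L{y'} = sY - y(0), with y(0) = -4, y'(0) = 3: the LHS transforms to (s^2 - 5*s + 7)Y - (-4*s + 23).
The right side is L{sin(5*t)} = 5/(s^2 + 25).
So (s^2 - 5*s + 7)Y = 5/(s^2 + 25) + (-4*s + 23).
Isolate Y and clear denominators.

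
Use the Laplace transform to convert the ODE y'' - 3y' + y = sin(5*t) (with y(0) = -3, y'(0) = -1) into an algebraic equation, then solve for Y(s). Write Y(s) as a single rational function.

Y(s) = (-3*s^3 + 8*s^2 - 75*s + 205)/(s^4 - 3*s^3 + 26*s^2 - 75*s + 25)

Transform both sides with L{·}.
The derivative rules (L{y''} = s^2 Y - s·y(0) - y'(0) and L{y'} = sY - y(0), with y(0) = -3, y'(0) = -1) turn the left side into (s^2 - 3*s + 1)Y - (-3*s + 8).
The right side is L{sin(5*t)} = 5/(s^2 + 25).
So (s^2 - 3*s + 1)Y = 5/(s^2 + 25) + (-3*s + 8).
Solve for Y(s) and write it as one ratio of polynomials.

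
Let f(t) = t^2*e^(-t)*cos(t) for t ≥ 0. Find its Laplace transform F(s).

F(s) = 2*(s + 1)*(s^2 + 2*s - 2)/(s^2 + 2*s + 2)^3

L{cos(t)} = s/(s^2 + 1).
Multiplying by e^(-t) shifts s → s + 1, so L{e^(-t)*cos(t)} = (s + 1)/((s + 1)^2 + 1).
Then apply L{t^2·g(t)} = (-1)^2 d^2/ds^2[G(s)] with G(s) = (s + 1)/((s + 1)^2 + 1):
differentiating 2 times and applying the sign gives 2*(s + 1)*(s^2 + 2*s - 2)/(s^2 + 2*s + 2)^3.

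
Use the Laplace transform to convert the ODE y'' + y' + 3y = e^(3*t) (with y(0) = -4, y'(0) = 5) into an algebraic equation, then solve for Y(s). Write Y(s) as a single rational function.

Y(s) = (-4*s^2 + 13*s - 2)/(s^3 - 2*s^2 - 9)

Laplace-transform each side.
The derivative rules (L{y''} = s^2 Y - s·y(0) - y'(0) and L{y'} = sY - y(0), with y(0) = -4, y'(0) = 5) turn the left side into (s^2 + s + 3)Y - (-4*s + 1).
The right side is L{e^(3*t)} = 1/(s - 3).
So (s^2 + s + 3)Y = 1/(s - 3) + (-4*s + 1).
Divide through and combine into a single rational function.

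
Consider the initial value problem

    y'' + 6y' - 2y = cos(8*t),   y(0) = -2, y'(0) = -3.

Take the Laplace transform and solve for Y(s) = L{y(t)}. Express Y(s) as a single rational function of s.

Transform both sides with L{·}.
Using L{y''} = s^2 Y - s·y(0) - y'(0) and L{y'} = sY - y(0), with y(0) = -2, y'(0) = -3, the left side becomes (s^2 + 6*s - 2)Y - (-2*s - 15).
The right side is L{cos(8*t)} = s/(s^2 + 64).
So (s^2 + 6*s - 2)Y = s/(s^2 + 64) + (-2*s - 15).
Divide through and combine into a single rational function.

Y(s) = (-2*s^3 - 15*s^2 - 127*s - 960)/(s^4 + 6*s^3 + 62*s^2 + 384*s - 128)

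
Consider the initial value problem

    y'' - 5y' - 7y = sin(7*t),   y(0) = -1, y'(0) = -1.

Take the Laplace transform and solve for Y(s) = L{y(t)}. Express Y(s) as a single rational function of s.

Laplace-transform each side.
With L{y''} = s^2 Y - s·y(0) - y'(0) and L{y'} = sY - y(0), with y(0) = -1, y'(0) = -1: the LHS transforms to (s^2 - 5*s - 7)Y - (-s + 4).
The right side is L{sin(7*t)} = 7/(s^2 + 49).
So (s^2 - 5*s - 7)Y = 7/(s^2 + 49) + (-s + 4).
Isolate Y and clear denominators.

Y(s) = (-s^3 + 4*s^2 - 49*s + 203)/(s^4 - 5*s^3 + 42*s^2 - 245*s - 343)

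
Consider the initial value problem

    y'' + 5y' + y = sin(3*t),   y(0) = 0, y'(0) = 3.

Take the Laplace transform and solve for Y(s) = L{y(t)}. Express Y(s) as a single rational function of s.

Y(s) = (3*s^2 + 30)/(s^4 + 5*s^3 + 10*s^2 + 45*s + 9)

Laplace-transform each side.
Using L{y''} = s^2 Y - s·y(0) - y'(0) and L{y'} = sY - y(0), with y(0) = 0, y'(0) = 3, the left side becomes (s^2 + 5*s + 1)Y - (3).
The right side is L{sin(3*t)} = 3/(s^2 + 9).
So (s^2 + 5*s + 1)Y = 3/(s^2 + 9) + (3).
Isolate Y and clear denominators.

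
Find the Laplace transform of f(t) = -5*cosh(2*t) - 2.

-5*s/(s^2 - 4) - 2/s

Apply the Laplace transform termwise.
L{-2} = -2/s; (-5)·[L{cosh(2t)} = s/(s^2 - 4)].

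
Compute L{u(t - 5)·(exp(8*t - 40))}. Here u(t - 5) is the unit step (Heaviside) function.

exp(-5*s)/(s - 8)

By the second shifting theorem, L{u(t - c)·g(t - c)} = e^(-cs)·G(s) with c = 5 and G(s) = L{g(t)}.
L{e^(8t)} = 1/(s - 8).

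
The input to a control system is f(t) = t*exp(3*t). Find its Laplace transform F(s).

L{e^(3t)} = 1/(s - 3).
Then apply L{t·g(t)} = -d/ds[G(s)] with G(s) = 1/(s - 3):
differentiating 1 time and applying the sign gives (s - 3)^(-2).

F(s) = (s - 3)^(-2)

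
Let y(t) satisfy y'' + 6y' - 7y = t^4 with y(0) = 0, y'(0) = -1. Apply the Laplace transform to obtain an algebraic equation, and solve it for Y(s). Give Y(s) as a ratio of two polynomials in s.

Take the Laplace transform of both sides.
The derivative rules (L{y''} = s^2 Y - s·y(0) - y'(0) and L{y'} = sY - y(0), with y(0) = 0, y'(0) = -1) turn the left side into (s^2 + 6*s - 7)Y - (-1).
The right side is L{t^4} = 24/s^5.
So (s^2 + 6*s - 7)Y = 24/s^5 + (-1).
Solve for Y(s) and write it as one ratio of polynomials.

Y(s) = (-s^5 + 24)/(s^7 + 6*s^6 - 7*s^5)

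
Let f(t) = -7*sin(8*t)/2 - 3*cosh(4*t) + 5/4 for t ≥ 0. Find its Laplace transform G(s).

G(s) = -3*s/(s^2 - 16) - 28/(s^2 + 64) + 5/(4*s)

Apply the Laplace transform termwise.
(-3)·[L{cosh(4t)} = s/(s^2 - 16)]; (-7/2)·[L{sin(8t)} = 8/(s^2 + 64)]; L{5/4} = (5/4)/s.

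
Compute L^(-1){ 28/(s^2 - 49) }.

Since L{sinh(7t)} = 7/(s^2 - 49), the inverse is sinh(7*t), scaled by 4.

4*sinh(7*t)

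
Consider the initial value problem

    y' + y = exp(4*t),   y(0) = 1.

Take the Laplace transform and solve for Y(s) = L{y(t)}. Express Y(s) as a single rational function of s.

Take the Laplace transform of both sides.
The derivative rules (L{y'} = sY - y(0) = sY - 1) turn the left side into (s + 1)Y - (1).
The right side is L{exp(4*t)} = 1/(s - 4).
So (s + 1)Y = 1/(s - 4) + (1).
Isolate Y and clear denominators.

Y(s) = (s - 3)/(s^2 - 3*s - 4)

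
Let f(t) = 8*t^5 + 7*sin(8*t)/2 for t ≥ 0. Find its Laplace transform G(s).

Apply the Laplace transform termwise.
(7/2)·[L{sin(8t)} = 8/(s^2 + 64)]; (8)·[L{t^5} = 5!/s^6 = 120/s^6].

G(s) = 28/(s^2 + 64) + 960/s^6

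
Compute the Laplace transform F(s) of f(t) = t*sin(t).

L{sin(t)} = 1/(s^2 + 1).
Then apply L{t·g(t)} = -d/ds[G(s)] with G(s) = 1/(s^2 + 1):
differentiating 1 time and applying the sign gives 2*s/(s^2 + 1)^2.

F(s) = 2*s/(s^2 + 1)^2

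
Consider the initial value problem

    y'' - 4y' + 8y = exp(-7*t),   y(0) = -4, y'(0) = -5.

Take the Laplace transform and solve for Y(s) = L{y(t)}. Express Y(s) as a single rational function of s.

Y(s) = (-4*s^2 - 17*s + 78)/(s^3 + 3*s^2 - 20*s + 56)

Laplace-transform each side.
Using L{y''} = s^2 Y - s·y(0) - y'(0) and L{y'} = sY - y(0), with y(0) = -4, y'(0) = -5, the left side becomes (s^2 - 4*s + 8)Y - (-4*s + 11).
The right side is L{exp(-7*t)} = 1/(s + 7).
So (s^2 - 4*s + 8)Y = 1/(s + 7) + (-4*s + 11).
Divide through and combine into a single rational function.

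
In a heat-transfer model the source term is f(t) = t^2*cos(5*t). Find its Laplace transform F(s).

L{cos(5t)} = s/(s^2 + 25).
Then apply L{t^2·g(t)} = (-1)^2 d^2/ds^2[G(s)] with G(s) = s/(s^2 + 25):
differentiating 2 times and applying the sign gives 2*s*(s^2 - 75)/(s^2 + 25)^3.

F(s) = 2*s*(s^2 - 75)/(s^2 + 25)^3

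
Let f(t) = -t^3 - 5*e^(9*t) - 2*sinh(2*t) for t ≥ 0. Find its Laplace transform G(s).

G(s) = -4/(s^2 - 4) - 5/(s - 9) - 6/s^4

The transform is linear, so treat each term independently.
(-5)·[L{e^(9t)} = 1/(s - 9)]; (-1)·[L{t^3} = 3!/s^4 = 6/s^4]; (-2)·[L{sinh(2t)} = 2/(s^2 - 4)].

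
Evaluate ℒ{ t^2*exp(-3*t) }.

L{e^(-3t)} = 1/(s + 3).
Then apply L{t^2·g(t)} = (-1)^2 d^2/ds^2[G(s)] with G(s) = 1/(s + 3):
differentiating 2 times and applying the sign gives 2/(s + 3)^3.

2/(s + 3)^3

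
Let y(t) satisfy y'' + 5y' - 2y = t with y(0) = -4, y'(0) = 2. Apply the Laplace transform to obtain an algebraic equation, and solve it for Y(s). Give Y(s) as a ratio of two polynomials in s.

Laplace-transform each side.
The derivative rules (L{y''} = s^2 Y - s·y(0) - y'(0) and L{y'} = sY - y(0), with y(0) = -4, y'(0) = 2) turn the left side into (s^2 + 5*s - 2)Y - (-4*s - 18).
The right side is L{t} = s^(-2).
So (s^2 + 5*s - 2)Y = s^(-2) + (-4*s - 18).
Divide through and combine into a single rational function.

Y(s) = (-4*s^3 - 18*s^2 + 1)/(s^4 + 5*s^3 - 2*s^2)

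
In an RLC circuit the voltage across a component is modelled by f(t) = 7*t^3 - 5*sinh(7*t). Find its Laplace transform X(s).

X(s) = -35/(s^2 - 49) + 42/s^4

Apply the Laplace transform termwise.
(7)·[L{t^3} = 3!/s^4 = 6/s^4]; (-5)·[L{sinh(7t)} = 7/(s^2 - 49)].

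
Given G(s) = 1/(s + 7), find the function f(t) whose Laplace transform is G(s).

f(t) = exp(-7*t)

Since L{e^(-7t)} = 1/(s + 7), the inverse is e^(-7*t).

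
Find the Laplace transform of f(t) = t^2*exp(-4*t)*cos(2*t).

2*(s + 4)*(s^2 + 8*s + 4)/(s^2 + 8*s + 20)^3

L{cos(2t)} = s/(s^2 + 4).
Multiplying by e^(-4t) shifts s → s + 4, so L{exp(-4*t)*cos(2*t)} = (s + 4)/((s + 4)^2 + 4).
Then apply L{t^2·g(t)} = (-1)^2 d^2/ds^2[G(s)] with G(s) = (s + 4)/((s + 4)^2 + 4):
differentiating 2 times and applying the sign gives 2*(s + 4)*(s^2 + 8*s + 4)/(s^2 + 8*s + 20)^3.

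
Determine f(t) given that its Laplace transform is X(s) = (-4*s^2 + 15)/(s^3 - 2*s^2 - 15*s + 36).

Factor the denominator: s^3 - 2*s^2 - 15*s + 36 = (s - 3)^2*(s + 4).
Partial fraction decomposition gives [-3/(s - 3)] + [-3/(s - 3)^2] + [-1/(s + 4)].
Invert each term: -3/(s - 3) ↔ -3e^(3t); -3/(s - 3)^2 ↔ -3t·e^(3t); -1/(s + 4) ↔ -e^(-4t).

f(t) = -3*t*exp(3*t) - 3*exp(3*t) - exp(-4*t)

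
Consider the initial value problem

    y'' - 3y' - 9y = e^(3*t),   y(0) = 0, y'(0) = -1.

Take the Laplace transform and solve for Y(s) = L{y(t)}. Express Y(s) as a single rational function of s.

Y(s) = (-s + 4)/(s^3 - 6*s^2 + 27)

Transform both sides with L{·}.
With L{y''} = s^2 Y - s·y(0) - y'(0) and L{y'} = sY - y(0), with y(0) = 0, y'(0) = -1: the LHS transforms to (s^2 - 3*s - 9)Y - (-1).
The right side is L{e^(3*t)} = 1/(s - 3).
So (s^2 - 3*s - 9)Y = 1/(s - 3) + (-1).
Isolate Y and clear denominators.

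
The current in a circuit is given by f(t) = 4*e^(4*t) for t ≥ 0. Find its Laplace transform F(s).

F(s) = 4/(s - 4)

L{4} = 4/s.
By the first shifting theorem, multiplying by e^(4t) replaces s with s - 4.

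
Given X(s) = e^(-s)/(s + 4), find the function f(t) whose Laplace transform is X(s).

The factor e^(-s) signals a time shift by c = 1 (second shifting theorem).
L{e^(-4t)} = 1/(s + 4), so L^-1{1/(s + 4)} = e^(-4*t).
Hence the inverse is u(t - 1) times that function evaluated at t - 1.

f(t) = Heaviside(t - 1)*(exp(-4*t + 4))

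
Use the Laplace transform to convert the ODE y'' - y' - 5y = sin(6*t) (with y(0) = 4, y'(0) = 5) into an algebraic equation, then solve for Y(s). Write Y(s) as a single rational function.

Apply the Laplace transform to the equation.
Using L{y''} = s^2 Y - s·y(0) - y'(0) and L{y'} = sY - y(0), with y(0) = 4, y'(0) = 5, the left side becomes (s^2 - s - 5)Y - (4*s + 1).
The right side is L{sin(6*t)} = 6/(s^2 + 36).
So (s^2 - s - 5)Y = 6/(s^2 + 36) + (4*s + 1).
Isolate Y and clear denominators.

Y(s) = (4*s^3 + s^2 + 144*s + 42)/(s^4 - s^3 + 31*s^2 - 36*s - 180)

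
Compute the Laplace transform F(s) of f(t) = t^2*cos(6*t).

F(s) = 2*s*(s^2 - 108)/(s^2 + 36)^3

L{cos(6t)} = s/(s^2 + 36).
Then apply L{t^2·g(t)} = (-1)^2 d^2/ds^2[G(s)] with G(s) = s/(s^2 + 36):
differentiating 2 times and applying the sign gives 2*s*(s^2 - 108)/(s^2 + 36)^3.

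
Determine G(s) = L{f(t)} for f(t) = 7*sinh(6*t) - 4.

By linearity of the Laplace transform, transform each term separately.
(7)·[L{sinh(6t)} = 6/(s^2 - 36)]; L{-4} = -4/s.

G(s) = 42/(s^2 - 36) - 4/s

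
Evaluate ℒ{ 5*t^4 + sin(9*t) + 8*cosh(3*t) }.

By linearity of the Laplace transform, transform each term separately.
(5)·[L{t^4} = 4!/s^5 = 24/s^5]; L{sin(9t)} = 9/(s^2 + 81); (8)·[L{cosh(3t)} = s/(s^2 - 9)].

8*s/(s^2 - 9) + 9/(s^2 + 81) + 120/s^5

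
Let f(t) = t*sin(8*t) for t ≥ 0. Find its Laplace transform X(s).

X(s) = 16*s/(s^2 + 64)^2

L{sin(8t)} = 8/(s^2 + 64).
Then apply L{t·g(t)} = -d/ds[G(s)] with G(s) = 8/(s^2 + 64):
differentiating 1 time and applying the sign gives 16*s/(s^2 + 64)^2.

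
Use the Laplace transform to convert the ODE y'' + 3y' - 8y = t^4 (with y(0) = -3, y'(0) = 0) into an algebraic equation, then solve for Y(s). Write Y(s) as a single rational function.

Take the Laplace transform of both sides.
With L{y''} = s^2 Y - s·y(0) - y'(0) and L{y'} = sY - y(0), with y(0) = -3, y'(0) = 0: the LHS transforms to (s^2 + 3*s - 8)Y - (-3*s - 9).
The right side is L{t^4} = 24/s^5.
So (s^2 + 3*s - 8)Y = 24/s^5 + (-3*s - 9).
Isolate Y and clear denominators.

Y(s) = (-3*s^6 - 9*s^5 + 24)/(s^7 + 3*s^6 - 8*s^5)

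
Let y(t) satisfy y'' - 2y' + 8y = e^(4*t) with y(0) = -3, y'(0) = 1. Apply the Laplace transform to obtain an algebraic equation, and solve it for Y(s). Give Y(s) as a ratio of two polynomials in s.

Take the Laplace transform of both sides.
Using L{y''} = s^2 Y - s·y(0) - y'(0) and L{y'} = sY - y(0), with y(0) = -3, y'(0) = 1, the left side becomes (s^2 - 2*s + 8)Y - (-3*s + 7).
The right side is L{e^(4*t)} = 1/(s - 4).
So (s^2 - 2*s + 8)Y = 1/(s - 4) + (-3*s + 7).
Divide through and combine into a single rational function.

Y(s) = (-3*s^2 + 19*s - 27)/(s^3 - 6*s^2 + 16*s - 32)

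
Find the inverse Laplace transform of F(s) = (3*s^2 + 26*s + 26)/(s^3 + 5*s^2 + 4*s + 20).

Factor the denominator: s^3 + 5*s^2 + 4*s + 20 = (s + 5)*(s^2 + 4).
Partial fraction decomposition gives [-1/(s + 5)] + [4*s/(s^2 + 4)] + [6/(s^2 + 4)].
Invert each term: -1/(s + 5) ↔ -e^(-5t); 4·s/(s^2 + 4) ↔ 4cos(2t); 3·2/(s^2 + 4) ↔ 3sin(2t).

3*sin(2*t) + 4*cos(2*t) - exp(-5*t)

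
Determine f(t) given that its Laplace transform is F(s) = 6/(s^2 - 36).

Since L{sinh(6t)} = 6/(s^2 - 36), the inverse is sinh(6*t).

f(t) = sinh(6*t)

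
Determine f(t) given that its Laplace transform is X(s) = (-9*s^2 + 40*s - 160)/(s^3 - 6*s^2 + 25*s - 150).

f(t) = -4*exp(6*t) + 2*sin(5*t) - 5*cos(5*t)

Factor the denominator: s^3 - 6*s^2 + 25*s - 150 = (s - 6)*(s^2 + 25).
Partial fraction decomposition gives [-4/(s - 6)] + [-5*s/(s^2 + 25)] + [10/(s^2 + 25)].
Invert each term: -4/(s - 6) ↔ -4e^(6t); -5·s/(s^2 + 25) ↔ -5cos(5t); 2·5/(s^2 + 25) ↔ 2sin(5t).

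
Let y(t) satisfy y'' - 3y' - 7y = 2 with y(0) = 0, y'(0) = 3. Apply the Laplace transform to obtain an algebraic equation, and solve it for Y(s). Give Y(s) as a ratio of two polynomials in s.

Y(s) = (3*s + 2)/(s^3 - 3*s^2 - 7*s)

Apply the Laplace transform to the equation.
Using L{y''} = s^2 Y - s·y(0) - y'(0) and L{y'} = sY - y(0), with y(0) = 0, y'(0) = 3, the left side becomes (s^2 - 3*s - 7)Y - (3).
The right side is L{2} = 2/s.
So (s^2 - 3*s - 7)Y = 2/s + (3).
Divide through and combine into a single rational function.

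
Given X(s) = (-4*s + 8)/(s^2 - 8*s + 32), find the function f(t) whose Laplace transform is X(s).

f(t) = -2*exp(4*t)*sin(4*t) - 4*exp(4*t)*cos(4*t)

Complete the square in the denominator: s^2 - 8*s + 32 = (s - 4)^2 + 4^2.
Split the numerator to match: -4*s + 8 = -4·(s - 4) - 2·4.
Invert each term: -4·(s - 4)/((s - 4)^2 + 16) ↔ -4e^(4t)cos(4t); -2·4/((s - 4)^2 + 16) ↔ -2e^(4t)sin(4t).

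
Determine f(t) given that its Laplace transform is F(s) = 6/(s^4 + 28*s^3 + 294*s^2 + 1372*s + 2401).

Rewrite the denominator: s^4 + 28*s^3 + 294*s^2 + 1372*s + 2401 = (s + 7)^4.
The form in (s + 7) signals a first-shifting-theorem factor e^(-7t).
Since L{t^3} = 3!/s^4 = 6/s^4, the inverse is t^3*exp(-7*t).

f(t) = t^3*exp(-7*t)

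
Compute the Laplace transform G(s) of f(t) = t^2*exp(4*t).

G(s) = 2/(s - 4)^3

L{e^(4t)} = 1/(s - 4).
Then apply L{t^2·g(t)} = (-1)^2 d^2/ds^2[H(s)] with H(s) = 1/(s - 4):
differentiating 2 times and applying the sign gives 2/(s - 4)^3.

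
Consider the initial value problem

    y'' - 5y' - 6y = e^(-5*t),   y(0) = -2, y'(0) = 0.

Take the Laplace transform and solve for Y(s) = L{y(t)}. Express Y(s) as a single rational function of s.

Y(s) = (-2*s^2 + 51)/(s^3 - 31*s - 30)

Apply the Laplace transform to the equation.
With L{y''} = s^2 Y - s·y(0) - y'(0) and L{y'} = sY - y(0), with y(0) = -2, y'(0) = 0: the LHS transforms to (s^2 - 5*s - 6)Y - (-2*s + 10).
The right side is L{e^(-5*t)} = 1/(s + 5).
So (s^2 - 5*s - 6)Y = 1/(s + 5) + (-2*s + 10).
Isolate Y and clear denominators.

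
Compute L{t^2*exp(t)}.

2/(s - 1)^3

L{e^(t)} = 1/(s - 1).
Then apply L{t^2·g(t)} = (-1)^2 d^2/ds^2[H(s)] with H(s) = 1/(s - 1):
differentiating 2 times and applying the sign gives 2/(s - 1)^3.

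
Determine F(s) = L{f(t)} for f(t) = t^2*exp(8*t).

L{e^(8t)} = 1/(s - 8).
Then apply L{t^2·g(t)} = (-1)^2 d^2/ds^2[G(s)] with G(s) = 1/(s - 8):
differentiating 2 times and applying the sign gives 2/(s - 8)^3.

F(s) = 2/(s - 8)^3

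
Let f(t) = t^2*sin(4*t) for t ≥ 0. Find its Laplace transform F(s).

L{sin(4t)} = 4/(s^2 + 16).
Then apply L{t^2·g(t)} = (-1)^2 d^2/ds^2[G(s)] with G(s) = 4/(s^2 + 16):
differentiating 2 times and applying the sign gives 8*(3*s^2 - 16)/(s^2 + 16)^3.

F(s) = 8*(3*s^2 - 16)/(s^2 + 16)^3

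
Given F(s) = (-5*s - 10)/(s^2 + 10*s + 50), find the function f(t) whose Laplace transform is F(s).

f(t) = 3*exp(-5*t)*sin(5*t) - 5*exp(-5*t)*cos(5*t)

Complete the square in the denominator: s^2 + 10*s + 50 = (s + 5)^2 + 5^2.
Split the numerator to match: -5*s - 10 = -5·(s + 5) + 3·5.
Invert each term: -5·(s + 5)/((s + 5)^2 + 25) ↔ -5e^(-5t)cos(5t); 3·5/((s + 5)^2 + 25) ↔ 3e^(-5t)sin(5t).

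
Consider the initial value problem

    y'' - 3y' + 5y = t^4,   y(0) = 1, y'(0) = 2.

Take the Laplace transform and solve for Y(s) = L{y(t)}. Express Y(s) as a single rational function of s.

Y(s) = (s^6 - s^5 + 24)/(s^7 - 3*s^6 + 5*s^5)

Laplace-transform each side.
Using L{y''} = s^2 Y - s·y(0) - y'(0) and L{y'} = sY - y(0), with y(0) = 1, y'(0) = 2, the left side becomes (s^2 - 3*s + 5)Y - (s - 1).
The right side is L{t^4} = 24/s^5.
So (s^2 - 3*s + 5)Y = 24/s^5 + (s - 1).
Solve for Y(s) and write it as one ratio of polynomials.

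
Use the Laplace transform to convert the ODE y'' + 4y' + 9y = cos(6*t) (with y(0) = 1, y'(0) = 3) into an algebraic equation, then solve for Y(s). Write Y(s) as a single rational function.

Y(s) = (s^3 + 7*s^2 + 37*s + 252)/(s^4 + 4*s^3 + 45*s^2 + 144*s + 324)

Apply the Laplace transform to the equation.
Using L{y''} = s^2 Y - s·y(0) - y'(0) and L{y'} = sY - y(0), with y(0) = 1, y'(0) = 3, the left side becomes (s^2 + 4*s + 9)Y - (s + 7).
The right side is L{cos(6*t)} = s/(s^2 + 36).
So (s^2 + 4*s + 9)Y = s/(s^2 + 36) + (s + 7).
Divide through and combine into a single rational function.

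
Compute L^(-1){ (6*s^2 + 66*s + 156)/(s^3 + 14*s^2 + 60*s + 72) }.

Factor the denominator: s^3 + 14*s^2 + 60*s + 72 = (s + 2)*(s + 6)^2.
Partial fraction decomposition gives [3/(s + 6)] + [6/(s + 6)^2] + [3/(s + 2)].
Invert each term: 3/(s + 6) ↔ 3e^(-6t); 6/(s + 6)^2 ↔ 6t·e^(-6t); 3/(s + 2) ↔ 3e^(-2t).

6*t*exp(-6*t) + 3*exp(-2*t) + 3*exp(-6*t)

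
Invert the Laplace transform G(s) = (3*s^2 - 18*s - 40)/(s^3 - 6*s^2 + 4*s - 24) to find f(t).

f(t) = -exp(6*t) + 3*sin(2*t) + 4*cos(2*t)

Factor the denominator: s^3 - 6*s^2 + 4*s - 24 = (s - 6)*(s^2 + 4).
Partial fraction decomposition gives [-1/(s - 6)] + [4*s/(s^2 + 4)] + [6/(s^2 + 4)].
Invert each term: -1/(s - 6) ↔ -e^(6t); 4·s/(s^2 + 4) ↔ 4cos(2t); 3·2/(s^2 + 4) ↔ 3sin(2t).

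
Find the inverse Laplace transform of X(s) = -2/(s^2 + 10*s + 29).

-exp(-5*t)*sin(2*t)

Rewrite the denominator: s^2 + 10*s + 29 = (s + 5)^2 + 4.
The form in (s + 5) signals a first-shifting-theorem factor e^(-5t).
Since L{sin(2t)} = 2/(s^2 + 4), the inverse is e^(-5*t)*sin(2*t), scaled by -1.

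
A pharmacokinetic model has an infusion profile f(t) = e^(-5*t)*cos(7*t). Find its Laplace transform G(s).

G(s) = (s + 5)/((s + 5)^2 + 49)

L{cos(7t)} = s/(s^2 + 49).
By the first shifting theorem, multiplying by e^(-5t) replaces s with s + 5.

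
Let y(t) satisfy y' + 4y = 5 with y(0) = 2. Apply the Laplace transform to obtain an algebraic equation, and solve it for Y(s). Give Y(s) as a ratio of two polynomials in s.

Y(s) = (2*s + 5)/(s^2 + 4*s)

Transform both sides with L{·}.
With L{y'} = sY - y(0) = sY - 2: the LHS transforms to (s + 4)Y - (2).
The right side is L{5} = 5/s.
So (s + 4)Y = 5/s + (2).
Solve for Y(s) and write it as one ratio of polynomials.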